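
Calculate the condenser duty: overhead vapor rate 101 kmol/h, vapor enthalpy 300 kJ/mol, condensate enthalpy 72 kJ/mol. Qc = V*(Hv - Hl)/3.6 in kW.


Qc = 101 * (300 - 72) / 3.6 = 101 * 228 / 3.6 = 6397

6397 kW


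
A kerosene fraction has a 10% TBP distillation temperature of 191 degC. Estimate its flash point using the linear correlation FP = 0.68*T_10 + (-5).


FP = 0.68 * 191 + (-5) = 124.88

124.88 degC


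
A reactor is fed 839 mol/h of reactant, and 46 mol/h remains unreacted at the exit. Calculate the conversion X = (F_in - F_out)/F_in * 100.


X = (F_in - F_out) / F_in * 100
Moles reacted = 839 - 46 = 793
X = 793 / 839 * 100
= 0.9452 * 100
= 94.52 %

94.52 %


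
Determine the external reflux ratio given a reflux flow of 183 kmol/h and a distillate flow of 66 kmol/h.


Reflux ratio definition: R = L / D (liquid returned / distillate withdrawn)
L = 183 kmol/h, D = 66 kmol/h
R = 183 / 66 = 2.773

2.773


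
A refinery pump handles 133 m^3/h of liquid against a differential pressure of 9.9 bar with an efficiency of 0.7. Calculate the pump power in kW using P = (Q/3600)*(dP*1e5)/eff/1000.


Q = 133 / 3600 = 0.0369444 m^3/s
P = 0.0369444 * (9.9 * 1e5) / 0.7 / 1000 = 52.25

52.25 kW


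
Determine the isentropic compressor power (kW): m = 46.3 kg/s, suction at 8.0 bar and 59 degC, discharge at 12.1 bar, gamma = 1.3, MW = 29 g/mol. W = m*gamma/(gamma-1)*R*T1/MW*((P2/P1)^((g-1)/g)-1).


Isentropic work: W = m*(gamma/(gamma-1))*(R*T1/MW)*((P2/P1)^((gamma-1)/gamma) - 1)
T1 = 59 + 273.15 = 332.15 K
Pressure ratio = 12.1 / 8.0 = 1.5125
Exponent = (1.3 - 1)/1.3 = 0.230769
(P2/P1)^exp - 1 = 1.5125^0.230769 - 1 = 0.100191
W = 46.3 * 1.3 / 0.3 * 8.314 * 332.15 / 29 * 0.100191 = 1914

1914 kW


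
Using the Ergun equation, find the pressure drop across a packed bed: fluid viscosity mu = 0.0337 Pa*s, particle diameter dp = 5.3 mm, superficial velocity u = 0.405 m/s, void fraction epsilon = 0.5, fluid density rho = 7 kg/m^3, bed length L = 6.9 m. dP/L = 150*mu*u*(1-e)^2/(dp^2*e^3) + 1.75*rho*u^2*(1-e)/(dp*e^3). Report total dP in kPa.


dp = 5.3 mm = 0.0053 m
Viscous term = 150*0.0337*0.405*(1-0.5)^2 / (0.0053^2*0.5^3) = 145765
Inertial term = 1.75*7*0.405^2*(1-0.5) / (0.0053*0.5^3) = 1516.46
dP/L = 145765 + 1516.46 = 147281 Pa/m
dP = 147281 * 6.9 / 1000 = 1016 kPa

1016 kPa


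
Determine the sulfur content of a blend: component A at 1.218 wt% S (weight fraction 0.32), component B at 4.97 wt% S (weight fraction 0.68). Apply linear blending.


Linear sulfur blending: S_blend = x1*S1 + x2*S2
Contribution 1: 0.32 * 1.218 = 0.38976 wt%
Contribution 2: 0.68 * 4.97 = 3.3796 wt%
S_blend = 0.38976 + 3.3796 = 3.76936

3.76936 wt%


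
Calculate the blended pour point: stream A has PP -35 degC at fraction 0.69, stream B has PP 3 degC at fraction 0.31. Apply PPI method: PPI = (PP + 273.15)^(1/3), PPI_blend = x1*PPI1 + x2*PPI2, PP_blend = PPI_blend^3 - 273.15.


PPI_1 = (-35 + 273.15)^(1/3) = 6.198456
PPI_2 = (3 + 273.15)^(1/3) = 6.512009
PPI_blend = 0.69 * 6.198456 + 0.31 * 6.512009 = 6.295657
PP_blend = 6.295657^3 - 273.15 = 249.5302 - 273.15 = -23.62

-23.62 degC


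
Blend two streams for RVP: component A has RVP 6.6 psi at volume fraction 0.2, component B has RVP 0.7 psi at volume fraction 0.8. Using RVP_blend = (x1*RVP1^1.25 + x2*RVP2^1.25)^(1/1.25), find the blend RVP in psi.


Chevron index: RVP_blend = (sum xi*RVPi^1.25)^(1/1.25)
RVP^1.25 terms: 0.2 * 6.6^1.25 + 0.8 * 0.7^1.25 = 2.62796
RVP_blend = 2.62796^(1/1.25) = 2.166

2.166 psi


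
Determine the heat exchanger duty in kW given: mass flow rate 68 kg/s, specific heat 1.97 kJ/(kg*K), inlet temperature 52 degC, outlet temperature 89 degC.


Q = m_dot * cp * delta_T
delta_T = 89 - 52 = 37 K
Q = 68 * 1.97 * 37
= 133.96 * 37
= 4956.52 kW

4956.52 kW


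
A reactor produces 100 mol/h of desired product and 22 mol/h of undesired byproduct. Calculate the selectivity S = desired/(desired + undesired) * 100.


Selectivity = desired / (desired + undesired) * 100
Total products = 100 + 22 = 122 mol/h
S = 100 / 122 * 100
= 0.8197 * 100
= 81.97 %

81.97 %


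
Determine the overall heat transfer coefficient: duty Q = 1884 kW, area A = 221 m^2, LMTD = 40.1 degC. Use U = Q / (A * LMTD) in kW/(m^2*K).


From Q = U*A*LMTD, U = Q / (A * LMTD)
U = 1884 / (221 * 40.1) = 1884 / 8862.1 = 0.2126

0.2126 kW/(m^2*K)


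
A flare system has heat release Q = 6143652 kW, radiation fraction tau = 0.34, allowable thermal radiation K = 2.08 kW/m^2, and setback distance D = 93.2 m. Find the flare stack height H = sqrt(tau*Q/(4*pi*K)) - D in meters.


tau*Q/(4*pi*K) = 0.34 * 6143652 / (4 * pi * 2.08) = 79915.7
sqrt(79915.7) = 282.694
H = 282.694 - 93.2 = 189.5

189.5 m


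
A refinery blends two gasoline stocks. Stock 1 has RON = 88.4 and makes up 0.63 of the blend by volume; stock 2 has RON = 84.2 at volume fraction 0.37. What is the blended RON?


Linear blending: RON_blend = sum(vi * RONi)
Contribution 1: 0.63 * 88.4 = 55.692
Contribution 2: 0.37 * 84.2 = 31.154
RON_blend = 55.692 + 31.154 = 86.846

86.846


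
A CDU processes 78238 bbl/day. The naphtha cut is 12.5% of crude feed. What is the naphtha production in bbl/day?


Crude throughput = 78238 bbl/day
Fraction yield = 12.5%
yield = throughput * fraction / 100
yield = 78238 * 12.5 / 100 = 9779.75

9779.75 bbl/day


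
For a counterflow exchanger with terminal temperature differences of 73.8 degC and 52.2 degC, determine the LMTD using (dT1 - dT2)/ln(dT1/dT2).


LMTD = (dT1 - dT2) / ln(dT1/dT2)
= (73.8 - 52.2) / ln(73.8 / 52.2) = 21.6 / 0.346276 = 62.38

62.38 degC


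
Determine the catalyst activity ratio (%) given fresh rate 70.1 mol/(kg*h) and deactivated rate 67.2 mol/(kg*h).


Activity (%) = (rate_used / rate_fresh) * 100
rate_used = 67.2, rate_fresh = 70.1
= (67.2 / 70.1) * 100
= 0.9586 * 100 = 95.86

95.86 %


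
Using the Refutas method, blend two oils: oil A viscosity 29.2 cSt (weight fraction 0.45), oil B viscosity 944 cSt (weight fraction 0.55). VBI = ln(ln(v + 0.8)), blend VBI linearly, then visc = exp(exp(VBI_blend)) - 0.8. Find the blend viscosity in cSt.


Refutas method: VBN_i = 14.534*ln(ln(visc_i + 0.8)) + 10.975, blended linearly by mass fraction; since VBN is linear in VBI_i = ln(ln(visc_i + 0.8)) and the fractions sum to 1, blend VBI directly: visc = exp(exp(VBI_blend)) - 0.8
VBI_1 = ln(ln(29.2 + 0.8)) = 1.22413
VBI_2 = ln(ln(944 + 0.8)) = 1.92439
VBI_blend = 0.45 * 1.22413 + 0.55 * 1.92439 = 1.60927
visc_blend = exp(exp(1.60927)) - 0.8 = 147.5

147.5 cSt


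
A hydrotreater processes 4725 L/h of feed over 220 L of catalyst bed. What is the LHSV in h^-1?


LHSV = volumetric feed rate / catalyst volume
= 4725 L/h / 220 L
= 21.48 h^-1

21.48 h^-1


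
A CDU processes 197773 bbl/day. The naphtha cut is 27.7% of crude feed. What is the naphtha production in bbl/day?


Crude throughput = 197773 bbl/day
Fraction yield = 27.7%
yield = throughput * fraction / 100
yield = 197773 * 27.7 / 100 = 54783.121

54783.121 bbl/day


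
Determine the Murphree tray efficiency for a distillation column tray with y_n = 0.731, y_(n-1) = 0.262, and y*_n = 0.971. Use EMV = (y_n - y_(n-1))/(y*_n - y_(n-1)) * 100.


Murphree vapor efficiency: EMV = (y_n - y_(n-1)) / (y*_n - y_(n-1)) * 100
EMV = (0.731 - 0.262) / (0.971 - 0.262) * 100 = 0.469 / 0.709 * 100 = 66.15

66.15 %


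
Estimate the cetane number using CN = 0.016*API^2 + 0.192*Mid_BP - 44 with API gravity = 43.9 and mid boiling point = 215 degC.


CN = 0.016 * 43.9^2 + 0.192 * 215 - 44
CN = 30.83536 + 41.28 - 44 = 28.11536

28.11536


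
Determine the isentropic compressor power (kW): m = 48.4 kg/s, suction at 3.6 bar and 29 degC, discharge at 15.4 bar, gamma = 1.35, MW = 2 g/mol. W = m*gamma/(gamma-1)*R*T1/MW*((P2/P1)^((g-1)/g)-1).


Isentropic work: W = m*(gamma/(gamma-1))*(R*T1/MW)*((P2/P1)^((gamma-1)/gamma) - 1)
T1 = 29 + 273.15 = 302.15 K
Pressure ratio = 15.4 / 3.6 = 4.27778
Exponent = (1.35 - 1)/1.35 = 0.259259
(P2/P1)^exp - 1 = 4.27778^0.259259 - 1 = 0.457636
W = 48.4 * 1.35 / 0.35 * 8.314 * 302.15 / 2 * 0.457636 = 107300

107300 kW


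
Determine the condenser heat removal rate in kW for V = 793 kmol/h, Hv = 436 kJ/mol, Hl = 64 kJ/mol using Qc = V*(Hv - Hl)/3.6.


Qc = 793 * (436 - 64) / 3.6 = 793 * 372 / 3.6 = 81940

81940 kW


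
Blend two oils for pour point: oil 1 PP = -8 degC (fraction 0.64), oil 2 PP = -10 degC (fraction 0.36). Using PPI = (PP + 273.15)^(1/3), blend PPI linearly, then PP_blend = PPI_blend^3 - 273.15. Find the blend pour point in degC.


PPI_1 = (-8 + 273.15)^(1/3) = 6.42437
PPI_2 = (-10 + 273.15)^(1/3) = 6.408176
PPI_blend = 0.64 * 6.42437 + 0.36 * 6.408176 = 6.41854
PP_blend = 6.41854^3 - 273.15 = 264.4288 - 273.15 = -8.72

-8.72 degC


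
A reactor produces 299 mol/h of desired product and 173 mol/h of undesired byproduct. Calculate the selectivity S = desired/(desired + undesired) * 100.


Selectivity = desired / (desired + undesired) * 100
Total products = 299 + 173 = 472 mol/h
S = 299 / 472 * 100
= 0.6335 * 100
= 63.35 %

63.35 %


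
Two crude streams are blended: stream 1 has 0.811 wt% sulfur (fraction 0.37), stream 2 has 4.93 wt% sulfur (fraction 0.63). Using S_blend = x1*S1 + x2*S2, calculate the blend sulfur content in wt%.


Linear sulfur blending: S_blend = x1*S1 + x2*S2
Contribution 1: 0.37 * 0.811 = 0.30007 wt%
Contribution 2: 0.63 * 4.93 = 3.1059 wt%
S_blend = 0.30007 + 3.1059 = 3.40597

3.40597 wt%


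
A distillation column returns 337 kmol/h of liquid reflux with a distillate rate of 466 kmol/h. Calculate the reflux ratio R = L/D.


Reflux ratio definition: R = L / D (liquid returned / distillate withdrawn)
L = 337 kmol/h, D = 466 kmol/h
R = 337 / 466 = 0.7232

0.7232


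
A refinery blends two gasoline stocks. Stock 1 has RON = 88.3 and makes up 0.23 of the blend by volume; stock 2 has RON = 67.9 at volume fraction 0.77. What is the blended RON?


Linear blending: RON_blend = sum(vi * RONi)
Contribution 1: 0.23 * 88.3 = 20.309
Contribution 2: 0.77 * 67.9 = 52.283
RON_blend = 20.309 + 52.283 = 72.592

72.592


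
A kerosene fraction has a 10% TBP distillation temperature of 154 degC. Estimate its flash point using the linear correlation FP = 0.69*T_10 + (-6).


FP = 0.69 * 154 + (-6) = 100.26

100.26 degC


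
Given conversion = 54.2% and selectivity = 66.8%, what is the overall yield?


Overall yield = conversion (%) * selectivity (%) / 100
Conversion = 54.2%, Selectivity = 66.8%
Y = 54.2 * 66.8 / 100
= 36.2056 %

36.2056 %


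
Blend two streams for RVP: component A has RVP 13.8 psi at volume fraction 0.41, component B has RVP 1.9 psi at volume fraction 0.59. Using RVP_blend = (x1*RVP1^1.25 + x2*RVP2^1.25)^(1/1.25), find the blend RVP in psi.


Chevron index: RVP_blend = (sum xi*RVPi^1.25)^(1/1.25)
RVP^1.25 terms: 0.41 * 13.8^1.25 + 0.59 * 1.9^1.25 = 12.2213
RVP_blend = 12.2213^(1/1.25) = 7.408

7.408 psi


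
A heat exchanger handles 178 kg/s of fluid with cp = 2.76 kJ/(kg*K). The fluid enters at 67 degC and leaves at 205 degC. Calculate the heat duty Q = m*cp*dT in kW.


Q = m_dot * cp * delta_T
delta_T = 205 - 67 = 138 K
Q = 178 * 2.76 * 138
= 491.28 * 138
= 67796.64 kW

67796.64 kW


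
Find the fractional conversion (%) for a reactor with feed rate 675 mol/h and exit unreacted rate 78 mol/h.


X = (F_in - F_out) / F_in * 100
Moles reacted = 675 - 78 = 597
X = 597 / 675 * 100
= 0.8844 * 100
= 88.44 %

88.44 %


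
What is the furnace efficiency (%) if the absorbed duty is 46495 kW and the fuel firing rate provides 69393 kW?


Furnace efficiency = Q_absorbed / Q_fuel * 100
= 46495 / 69393 * 100 = 67.00

67.00 %


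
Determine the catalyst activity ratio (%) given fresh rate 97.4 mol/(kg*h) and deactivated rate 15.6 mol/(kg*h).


Activity (%) = (rate_used / rate_fresh) * 100
rate_used = 15.6, rate_fresh = 97.4
= (15.6 / 97.4) * 100
= 0.1602 * 100 = 16.02

16.02 %


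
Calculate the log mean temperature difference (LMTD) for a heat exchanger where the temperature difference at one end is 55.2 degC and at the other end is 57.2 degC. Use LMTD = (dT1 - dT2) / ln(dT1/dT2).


LMTD = (dT1 - dT2) / ln(dT1/dT2)
= (55.2 - 57.2) / ln(55.2 / 57.2) = -2 / -0.0355909 = 56.19

56.19 degC


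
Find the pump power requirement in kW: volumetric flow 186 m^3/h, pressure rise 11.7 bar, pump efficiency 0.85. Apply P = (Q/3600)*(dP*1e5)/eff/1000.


Q = 186 / 3600 = 0.0516667 m^3/s
P = 0.0516667 * (11.7 * 1e5) / 0.85 / 1000 = 71.12

71.12 kW


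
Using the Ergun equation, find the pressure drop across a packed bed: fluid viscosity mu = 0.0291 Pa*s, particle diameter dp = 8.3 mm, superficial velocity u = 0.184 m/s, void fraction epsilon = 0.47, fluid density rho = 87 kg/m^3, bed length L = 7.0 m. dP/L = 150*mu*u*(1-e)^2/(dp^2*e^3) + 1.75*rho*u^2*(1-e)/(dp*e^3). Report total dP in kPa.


dp = 8.3 mm = 0.0083 m
Viscous term = 150*0.0291*0.184*(1-0.47)^2 / (0.0083^2*0.47^3) = 31543.1
Inertial term = 1.75*87*0.184^2*(1-0.47) / (0.0083*0.47^3) = 3170.28
dP/L = 31543.1 + 3170.28 = 34713.4 Pa/m
dP = 34713.4 * 7.0 / 1000 = 243.0 kPa

243.0 kPa


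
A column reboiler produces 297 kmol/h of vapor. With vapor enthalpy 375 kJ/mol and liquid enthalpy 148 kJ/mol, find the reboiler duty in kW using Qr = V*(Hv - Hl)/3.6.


Qr = 297 * (375 - 148) / 3.6 = 297 * 227 / 3.6 = 18730

18730 kW


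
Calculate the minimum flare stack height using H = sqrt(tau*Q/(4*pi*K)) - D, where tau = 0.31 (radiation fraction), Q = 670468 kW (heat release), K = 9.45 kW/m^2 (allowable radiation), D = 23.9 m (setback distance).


tau*Q/(4*pi*K) = 0.31 * 670468 / (4 * pi * 9.45) = 1750.24
sqrt(1750.24) = 41.8359
H = 41.8359 - 23.9 = 17.94

17.94 m


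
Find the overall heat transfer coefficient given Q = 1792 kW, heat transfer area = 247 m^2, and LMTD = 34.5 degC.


From Q = U*A*LMTD, U = Q / (A * LMTD)
U = 1792 / (247 * 34.5) = 1792 / 8521.5 = 0.2103

0.2103 kW/(m^2*K)


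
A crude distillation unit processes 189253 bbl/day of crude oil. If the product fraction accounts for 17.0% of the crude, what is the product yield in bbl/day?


Crude throughput = 189253 bbl/day
Fraction yield = 17.0%
yield = throughput * fraction / 100
yield = 189253 * 17.0 / 100 = 32173.01

32173.01 bbl/day


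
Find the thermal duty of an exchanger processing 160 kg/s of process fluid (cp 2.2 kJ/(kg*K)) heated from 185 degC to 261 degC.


Q = m_dot * cp * delta_T
delta_T = 261 - 185 = 76 K
Q = 160 * 2.2 * 76
= 352 * 76
= 26752 kW

26752 kW


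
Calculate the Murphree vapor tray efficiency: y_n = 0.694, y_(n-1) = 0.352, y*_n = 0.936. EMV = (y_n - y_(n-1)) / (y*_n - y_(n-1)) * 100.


Murphree vapor efficiency: EMV = (y_n - y_(n-1)) / (y*_n - y_(n-1)) * 100
EMV = (0.694 - 0.352) / (0.936 - 0.352) * 100 = 0.342 / 0.584 * 100 = 58.56

58.56 %


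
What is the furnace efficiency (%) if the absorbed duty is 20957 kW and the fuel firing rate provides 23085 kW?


Furnace efficiency = Q_absorbed / Q_fuel * 100
= 20957 / 23085 * 100 = 90.78

90.78 %


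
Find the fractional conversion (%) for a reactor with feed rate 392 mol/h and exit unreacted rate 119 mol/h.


X = (F_in - F_out) / F_in * 100
Moles reacted = 392 - 119 = 273
X = 273 / 392 * 100
= 0.6964 * 100
= 69.64 %

69.64 %


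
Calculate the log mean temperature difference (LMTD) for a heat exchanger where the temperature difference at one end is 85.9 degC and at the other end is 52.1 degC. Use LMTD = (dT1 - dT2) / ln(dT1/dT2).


LMTD = (dT1 - dT2) / ln(dT1/dT2)
= (85.9 - 52.1) / ln(85.9 / 52.1) = 33.8 / 0.500019 = 67.60

67.60 degC


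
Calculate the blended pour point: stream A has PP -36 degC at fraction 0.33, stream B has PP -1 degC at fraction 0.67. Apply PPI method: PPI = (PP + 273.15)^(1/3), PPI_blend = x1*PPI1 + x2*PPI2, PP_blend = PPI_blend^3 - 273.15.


PPI_1 = (-36 + 273.15)^(1/3) = 6.189768
PPI_2 = (-1 + 273.15)^(1/3) = 6.480414
PPI_blend = 0.33 * 6.189768 + 0.67 * 6.480414 = 6.384501
PP_blend = 6.384501^3 - 273.15 = 260.2441 - 273.15 = -12.91

-12.91 degC


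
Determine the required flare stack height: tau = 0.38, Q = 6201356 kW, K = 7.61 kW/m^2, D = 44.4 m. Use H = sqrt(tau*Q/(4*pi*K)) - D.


tau*Q/(4*pi*K) = 0.38 * 6201356 / (4 * pi * 7.61) = 24642
sqrt(24642) = 156.978
H = 156.978 - 44.4 = 112.6

112.6 m


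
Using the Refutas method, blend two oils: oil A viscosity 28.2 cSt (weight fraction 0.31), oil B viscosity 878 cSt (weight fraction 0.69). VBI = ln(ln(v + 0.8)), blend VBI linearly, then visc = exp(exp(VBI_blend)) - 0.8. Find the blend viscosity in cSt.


Refutas method: VBN_i = 14.534*ln(ln(visc_i + 0.8)) + 10.975, blended linearly by mass fraction; since VBN is linear in VBI_i = ln(ln(visc_i + 0.8)) and the fractions sum to 1, blend VBI directly: visc = exp(exp(VBI_blend)) - 0.8
VBI_1 = ln(ln(28.2 + 0.8)) = 1.21411
VBI_2 = ln(ln(878 + 0.8)) = 1.91376
VBI_blend = 0.31 * 1.21411 + 0.69 * 1.91376 = 1.69687
visc_blend = exp(exp(1.69687)) - 0.8 = 233.6

233.6 cSt


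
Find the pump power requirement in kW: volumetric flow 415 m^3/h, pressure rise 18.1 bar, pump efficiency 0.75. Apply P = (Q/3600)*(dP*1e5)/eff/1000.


Q = 415 / 3600 = 0.115278 m^3/s
P = 0.115278 * (18.1 * 1e5) / 0.75 / 1000 = 278.2

278.2 kW


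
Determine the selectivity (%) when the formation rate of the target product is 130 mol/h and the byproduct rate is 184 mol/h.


Selectivity = desired / (desired + undesired) * 100
Total products = 130 + 184 = 314 mol/h
S = 130 / 314 * 100
= 0.4140 * 100
= 41.40 %

41.40 %


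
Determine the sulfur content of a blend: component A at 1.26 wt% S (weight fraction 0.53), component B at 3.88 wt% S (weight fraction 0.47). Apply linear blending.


Linear sulfur blending: S_blend = x1*S1 + x2*S2
Contribution 1: 0.53 * 1.26 = 0.6678 wt%
Contribution 2: 0.47 * 3.88 = 1.8236 wt%
S_blend = 0.6678 + 1.8236 = 2.4914

2.4914 wt%


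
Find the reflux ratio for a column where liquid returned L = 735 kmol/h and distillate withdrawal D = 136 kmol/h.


Reflux ratio definition: R = L / D (liquid returned / distillate withdrawn)
L = 735 kmol/h, D = 136 kmol/h
R = 735 / 136 = 5.404

5.404


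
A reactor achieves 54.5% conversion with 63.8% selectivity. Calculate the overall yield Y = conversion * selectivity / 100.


Overall yield = conversion (%) * selectivity (%) / 100
Conversion = 54.5%, Selectivity = 63.8%
Y = 54.5 * 63.8 / 100
= 34.771 %

34.771 %


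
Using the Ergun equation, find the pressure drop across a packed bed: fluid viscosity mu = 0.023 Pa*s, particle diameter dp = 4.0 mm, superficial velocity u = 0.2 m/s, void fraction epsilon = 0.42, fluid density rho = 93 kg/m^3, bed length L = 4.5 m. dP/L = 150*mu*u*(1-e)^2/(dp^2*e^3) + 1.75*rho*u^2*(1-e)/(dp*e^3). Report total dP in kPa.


dp = 4.0 mm = 0.004 m
Viscous term = 150*0.023*0.2*(1-0.42)^2 / (0.004^2*0.42^3) = 195811
Inertial term = 1.75*93*0.2^2*(1-0.42) / (0.004*0.42^3) = 12740.9
dP/L = 195811 + 12740.9 = 208552 Pa/m
dP = 208552 * 4.5 / 1000 = 938.5 kPa

938.5 kPa


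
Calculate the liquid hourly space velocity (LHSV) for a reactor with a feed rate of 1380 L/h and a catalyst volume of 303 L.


LHSV = volumetric feed rate / catalyst volume
= 1380 L/h / 303 L
= 4.554 h^-1

4.554 h^-1


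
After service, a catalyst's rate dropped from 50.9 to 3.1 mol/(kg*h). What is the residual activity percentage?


Activity (%) = (rate_used / rate_fresh) * 100
rate_used = 3.1, rate_fresh = 50.9
= (3.1 / 50.9) * 100
= 0.06090 * 100 = 6.090

6.090 %


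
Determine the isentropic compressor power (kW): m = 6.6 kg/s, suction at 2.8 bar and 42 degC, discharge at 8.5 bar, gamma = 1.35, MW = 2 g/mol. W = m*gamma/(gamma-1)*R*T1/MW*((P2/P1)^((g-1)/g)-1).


Isentropic work: W = m*(gamma/(gamma-1))*(R*T1/MW)*((P2/P1)^((gamma-1)/gamma) - 1)
T1 = 42 + 273.15 = 315.15 K
Pressure ratio = 8.5 / 2.8 = 3.03571
Exponent = (1.35 - 1)/1.35 = 0.259259
(P2/P1)^exp - 1 = 3.03571^0.259259 - 1 = 0.333615
W = 6.6 * 1.35 / 0.35 * 8.314 * 315.15 / 2 * 0.333615 = 11130

11130 kW


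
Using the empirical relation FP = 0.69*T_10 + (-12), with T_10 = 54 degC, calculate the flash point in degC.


FP = 0.69 * 54 + (-12) = 25.26

25.26 degC


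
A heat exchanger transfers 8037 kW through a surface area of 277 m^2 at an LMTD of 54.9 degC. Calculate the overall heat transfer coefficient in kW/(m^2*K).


From Q = U*A*LMTD, U = Q / (A * LMTD)
U = 8037 / (277 * 54.9) = 8037 / 15207.3 = 0.5285

0.5285 kW/(m^2*K)


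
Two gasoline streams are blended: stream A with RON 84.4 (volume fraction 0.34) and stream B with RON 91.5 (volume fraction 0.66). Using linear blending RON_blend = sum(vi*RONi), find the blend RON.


Linear blending: RON_blend = sum(vi * RONi)
Contribution 1: 0.34 * 84.4 = 28.696
Contribution 2: 0.66 * 91.5 = 60.39
RON_blend = 28.696 + 60.39 = 89.086

89.086


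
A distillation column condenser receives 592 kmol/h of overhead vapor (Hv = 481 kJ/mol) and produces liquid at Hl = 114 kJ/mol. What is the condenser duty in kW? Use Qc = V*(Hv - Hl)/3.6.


Qc = 592 * (481 - 114) / 3.6 = 592 * 367 / 3.6 = 60350

60350 kW


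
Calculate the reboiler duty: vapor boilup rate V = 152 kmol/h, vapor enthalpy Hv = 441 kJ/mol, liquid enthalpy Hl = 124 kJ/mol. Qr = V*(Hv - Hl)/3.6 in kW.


Qr = 152 * (441 - 124) / 3.6 = 152 * 317 / 3.6 = 13380

13380 kW


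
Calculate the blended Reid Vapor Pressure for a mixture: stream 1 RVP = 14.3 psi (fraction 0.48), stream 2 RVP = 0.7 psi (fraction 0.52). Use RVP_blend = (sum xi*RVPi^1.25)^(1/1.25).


Chevron index: RVP_blend = (sum xi*RVPi^1.25)^(1/1.25)
RVP^1.25 terms: 0.48 * 14.3^1.25 + 0.52 * 0.7^1.25 = 13.6808
RVP_blend = 13.6808^(1/1.25) = 8.108

8.108 psi


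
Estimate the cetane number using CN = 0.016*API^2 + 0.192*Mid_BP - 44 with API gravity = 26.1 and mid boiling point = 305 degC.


CN = 0.016 * 26.1^2 + 0.192 * 305 - 44
CN = 10.89936 + 58.56 - 44 = 25.45936

25.45936


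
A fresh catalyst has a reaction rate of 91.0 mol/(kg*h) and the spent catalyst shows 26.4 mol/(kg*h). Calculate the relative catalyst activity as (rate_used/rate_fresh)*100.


Activity (%) = (rate_used / rate_fresh) * 100
rate_used = 26.4, rate_fresh = 91.0
= (26.4 / 91.0) * 100
= 0.2901 * 100 = 29.01

29.01 %


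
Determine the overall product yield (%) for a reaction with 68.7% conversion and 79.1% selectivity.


Overall yield = conversion (%) * selectivity (%) / 100
Conversion = 68.7%, Selectivity = 79.1%
Y = 68.7 * 79.1 / 100
= 54.3417 %

54.3417 %


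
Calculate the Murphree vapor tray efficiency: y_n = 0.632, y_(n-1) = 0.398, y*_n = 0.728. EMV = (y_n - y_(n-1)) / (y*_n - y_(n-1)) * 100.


Murphree vapor efficiency: EMV = (y_n - y_(n-1)) / (y*_n - y_(n-1)) * 100
EMV = (0.632 - 0.398) / (0.728 - 0.398) * 100 = 0.234 / 0.33 * 100 = 70.91

70.91 %


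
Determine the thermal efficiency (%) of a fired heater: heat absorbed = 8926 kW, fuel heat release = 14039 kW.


Furnace efficiency = Q_absorbed / Q_fuel * 100
= 8926 / 14039 * 100 = 63.58

63.58 %


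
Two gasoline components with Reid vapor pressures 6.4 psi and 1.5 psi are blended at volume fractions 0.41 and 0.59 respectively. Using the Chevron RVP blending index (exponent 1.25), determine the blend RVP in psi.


Chevron index: RVP_blend = (sum xi*RVPi^1.25)^(1/1.25)
RVP^1.25 terms: 0.41 * 6.4^1.25 + 0.59 * 1.5^1.25 = 5.15299
RVP_blend = 5.15299^(1/1.25) = 3.712

3.712 psi


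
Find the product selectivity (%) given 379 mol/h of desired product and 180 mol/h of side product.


Selectivity = desired / (desired + undesired) * 100
Total products = 379 + 180 = 559 mol/h
S = 379 / 559 * 100
= 0.6780 * 100
= 67.80 %

67.80 %


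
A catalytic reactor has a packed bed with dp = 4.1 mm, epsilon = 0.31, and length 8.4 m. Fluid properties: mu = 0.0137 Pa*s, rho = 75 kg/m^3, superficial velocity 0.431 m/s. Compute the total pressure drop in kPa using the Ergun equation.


dp = 4.1 mm = 0.0041 m
Viscous term = 150*0.0137*0.431*(1-0.31)^2 / (0.0041^2*0.31^3) = 842043
Inertial term = 1.75*75*0.431^2*(1-0.31) / (0.0041*0.31^3) = 137732
dP/L = 842043 + 137732 = 979775 Pa/m
dP = 979775 * 8.4 / 1000 = 8230 kPa

8230 kPa


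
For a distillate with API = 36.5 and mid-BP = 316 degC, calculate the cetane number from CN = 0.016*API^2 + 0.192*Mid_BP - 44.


CN = 0.016 * 36.5^2 + 0.192 * 316 - 44
CN = 21.316 + 60.672 - 44 = 37.988

37.988


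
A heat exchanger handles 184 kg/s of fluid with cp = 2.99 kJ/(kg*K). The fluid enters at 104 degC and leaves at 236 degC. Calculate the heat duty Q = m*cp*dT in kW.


Q = m_dot * cp * delta_T
delta_T = 236 - 104 = 132 K
Q = 184 * 2.99 * 132
= 550.16 * 132
= 72621.12 kW

72621.12 kW


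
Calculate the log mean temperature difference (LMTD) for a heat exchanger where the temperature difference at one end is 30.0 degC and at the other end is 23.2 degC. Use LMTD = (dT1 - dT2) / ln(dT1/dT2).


LMTD = (dT1 - dT2) / ln(dT1/dT2)
= (30.0 - 23.2) / ln(30.0 / 23.2) = 6.8 / 0.257045 = 26.45

26.45 degC


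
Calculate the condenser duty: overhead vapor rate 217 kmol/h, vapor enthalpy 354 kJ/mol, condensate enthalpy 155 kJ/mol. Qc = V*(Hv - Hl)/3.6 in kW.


Qc = 217 * (354 - 155) / 3.6 = 217 * 199 / 3.6 = 12000

12000 kW


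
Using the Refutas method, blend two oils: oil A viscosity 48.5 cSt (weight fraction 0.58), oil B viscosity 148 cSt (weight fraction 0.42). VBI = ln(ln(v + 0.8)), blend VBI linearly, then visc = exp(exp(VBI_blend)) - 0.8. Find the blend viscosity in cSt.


Refutas method: VBN_i = 14.534*ln(ln(visc_i + 0.8)) + 10.975, blended linearly by mass fraction; since VBN is linear in VBI_i = ln(ln(visc_i + 0.8)) and the fractions sum to 1, blend VBI directly: visc = exp(exp(VBI_blend)) - 0.8
VBI_1 = ln(ln(48.5 + 0.8)) = 1.36044
VBI_2 = ln(ln(148 + 0.8)) = 1.60996
VBI_blend = 0.58 * 1.36044 + 0.42 * 1.60996 = 1.46524
visc_blend = exp(exp(1.46524)) - 0.8 = 75.04

75.04 cSt


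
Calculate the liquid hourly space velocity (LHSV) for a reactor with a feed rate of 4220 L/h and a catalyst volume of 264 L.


LHSV = volumetric feed rate / catalyst volume
= 4220 L/h / 264 L
= 15.98 h^-1

15.98 h^-1


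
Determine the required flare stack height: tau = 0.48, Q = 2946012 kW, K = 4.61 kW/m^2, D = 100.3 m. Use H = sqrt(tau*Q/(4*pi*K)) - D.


tau*Q/(4*pi*K) = 0.48 * 2946012 / (4 * pi * 4.61) = 24409.8
sqrt(24409.8) = 156.236
H = 156.236 - 100.3 = 55.94

55.94 m


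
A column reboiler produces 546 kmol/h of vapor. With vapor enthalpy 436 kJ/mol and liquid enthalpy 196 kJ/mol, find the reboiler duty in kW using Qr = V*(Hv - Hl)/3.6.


Qr = 546 * (436 - 196) / 3.6 = 546 * 240 / 3.6 = 36400

36400 kW


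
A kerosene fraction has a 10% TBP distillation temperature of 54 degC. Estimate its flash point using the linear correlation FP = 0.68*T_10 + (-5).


FP = 0.68 * 54 + (-5) = 31.72

31.72 degC


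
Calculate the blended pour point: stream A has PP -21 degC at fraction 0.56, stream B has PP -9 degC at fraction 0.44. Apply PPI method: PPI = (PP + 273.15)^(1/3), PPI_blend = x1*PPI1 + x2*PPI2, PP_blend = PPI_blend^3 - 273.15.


PPI_1 = (-21 + 273.15)^(1/3) = 6.317613
PPI_2 = (-9 + 273.15)^(1/3) = 6.416283
PPI_blend = 0.56 * 6.317613 + 0.44 * 6.416283 = 6.361028
PP_blend = 6.361028^3 - 273.15 = 257.3842 - 273.15 = -15.77

-15.77 degC


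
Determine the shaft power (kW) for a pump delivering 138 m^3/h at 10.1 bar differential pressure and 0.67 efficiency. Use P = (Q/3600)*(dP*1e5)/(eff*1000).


Q = 138 / 3600 = 0.0383333 m^3/s
P = 0.0383333 * (10.1 * 1e5) / 0.67 / 1000 = 57.79

57.79 kW


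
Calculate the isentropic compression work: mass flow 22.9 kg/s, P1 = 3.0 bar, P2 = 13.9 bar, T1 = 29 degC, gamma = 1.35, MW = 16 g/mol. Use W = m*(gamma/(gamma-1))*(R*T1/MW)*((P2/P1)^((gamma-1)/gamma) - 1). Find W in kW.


Isentropic work: W = m*(gamma/(gamma-1))*(R*T1/MW)*((P2/P1)^((gamma-1)/gamma) - 1)
T1 = 29 + 273.15 = 302.15 K
Pressure ratio = 13.9 / 3.0 = 4.63333
Exponent = (1.35 - 1)/1.35 = 0.259259
(P2/P1)^exp - 1 = 4.63333^0.259259 - 1 = 0.488123
W = 22.9 * 1.35 / 0.35 * 8.314 * 302.15 / 16 * 0.488123 = 6769

6769 kW


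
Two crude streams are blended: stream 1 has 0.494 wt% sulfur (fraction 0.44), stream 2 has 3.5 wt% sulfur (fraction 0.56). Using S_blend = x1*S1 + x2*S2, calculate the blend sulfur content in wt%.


Linear sulfur blending: S_blend = x1*S1 + x2*S2
Contribution 1: 0.44 * 0.494 = 0.21736 wt%
Contribution 2: 0.56 * 3.5 = 1.96 wt%
S_blend = 0.21736 + 1.96 = 2.17736

2.17736 wt%


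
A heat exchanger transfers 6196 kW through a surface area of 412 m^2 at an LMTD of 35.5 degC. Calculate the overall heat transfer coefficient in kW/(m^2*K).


From Q = U*A*LMTD, U = Q / (A * LMTD)
U = 6196 / (412 * 35.5) = 6196 / 14626 = 0.4236

0.4236 kW/(m^2*K)


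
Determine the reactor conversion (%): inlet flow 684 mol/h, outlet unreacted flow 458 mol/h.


X = (F_in - F_out) / F_in * 100
Moles reacted = 684 - 458 = 226
X = 226 / 684 * 100
= 0.3304 * 100
= 33.04 %

33.04 %


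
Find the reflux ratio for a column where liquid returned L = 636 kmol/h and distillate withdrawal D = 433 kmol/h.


Reflux ratio definition: R = L / D (liquid returned / distillate withdrawn)
L = 636 kmol/h, D = 433 kmol/h
R = 636 / 433 = 1.469

1.469


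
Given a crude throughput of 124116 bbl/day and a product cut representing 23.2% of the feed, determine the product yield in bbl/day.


Crude throughput = 124116 bbl/day
Fraction yield = 23.2%
yield = throughput * fraction / 100
yield = 124116 * 23.2 / 100 = 28794.912

28794.912 bbl/day


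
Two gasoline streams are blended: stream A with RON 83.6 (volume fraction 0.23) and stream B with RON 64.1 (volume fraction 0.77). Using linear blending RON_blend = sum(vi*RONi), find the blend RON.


Linear blending: RON_blend = sum(vi * RONi)
Contribution 1: 0.23 * 83.6 = 19.228
Contribution 2: 0.77 * 64.1 = 49.357
RON_blend = 19.228 + 49.357 = 68.585

68.585


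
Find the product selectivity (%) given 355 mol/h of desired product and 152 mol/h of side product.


Selectivity = desired / (desired + undesired) * 100
Total products = 355 + 152 = 507 mol/h
S = 355 / 507 * 100
= 0.7002 * 100
= 70.02 %

70.02 %


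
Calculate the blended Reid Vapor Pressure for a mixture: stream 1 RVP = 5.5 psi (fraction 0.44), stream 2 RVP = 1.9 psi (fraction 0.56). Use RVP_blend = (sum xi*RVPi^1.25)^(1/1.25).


Chevron index: RVP_blend = (sum xi*RVPi^1.25)^(1/1.25)
RVP^1.25 terms: 0.44 * 5.5^1.25 + 0.56 * 1.9^1.25 = 4.9552
RVP_blend = 4.9552^(1/1.25) = 3.598

3.598 psi


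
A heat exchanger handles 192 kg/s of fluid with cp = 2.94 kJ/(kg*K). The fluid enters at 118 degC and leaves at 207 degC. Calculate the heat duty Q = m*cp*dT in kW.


Q = m_dot * cp * delta_T
delta_T = 207 - 118 = 89 K
Q = 192 * 2.94 * 89
= 564.48 * 89
= 50238.72 kW

50238.72 kW


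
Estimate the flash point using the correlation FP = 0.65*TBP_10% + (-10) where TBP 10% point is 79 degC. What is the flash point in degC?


FP = 0.65 * 79 + (-10) = 41.35

41.35 degC


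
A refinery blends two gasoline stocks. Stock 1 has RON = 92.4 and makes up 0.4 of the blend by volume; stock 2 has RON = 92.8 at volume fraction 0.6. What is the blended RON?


Linear blending: RON_blend = sum(vi * RONi)
Contribution 1: 0.4 * 92.4 = 36.96
Contribution 2: 0.6 * 92.8 = 55.68
RON_blend = 36.96 + 55.68 = 92.64

92.64


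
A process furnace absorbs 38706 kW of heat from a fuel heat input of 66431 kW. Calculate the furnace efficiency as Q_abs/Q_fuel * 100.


Furnace efficiency = Q_absorbed / Q_fuel * 100
= 38706 / 66431 * 100 = 58.26

58.26 %


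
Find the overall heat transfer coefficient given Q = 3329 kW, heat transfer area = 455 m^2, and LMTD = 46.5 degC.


From Q = U*A*LMTD, U = Q / (A * LMTD)
U = 3329 / (455 * 46.5) = 3329 / 21157.5 = 0.1573

0.1573 kW/(m^2*K)


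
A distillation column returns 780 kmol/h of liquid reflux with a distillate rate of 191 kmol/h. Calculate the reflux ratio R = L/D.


Reflux ratio definition: R = L / D (liquid returned / distillate withdrawn)
L = 780 kmol/h, D = 191 kmol/h
R = 780 / 191 = 4.084

4.084


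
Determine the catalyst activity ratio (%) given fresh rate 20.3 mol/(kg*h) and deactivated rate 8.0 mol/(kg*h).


Activity (%) = (rate_used / rate_fresh) * 100
rate_used = 8.0, rate_fresh = 20.3
= (8.0 / 20.3) * 100
= 0.3941 * 100 = 39.41

39.41 %


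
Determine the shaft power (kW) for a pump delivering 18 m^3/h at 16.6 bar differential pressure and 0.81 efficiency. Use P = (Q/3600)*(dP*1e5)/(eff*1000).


Q = 18 / 3600 = 0.005 m^3/s
P = 0.005 * (16.6 * 1e5) / 0.81 / 1000 = 10.25

10.25 kW


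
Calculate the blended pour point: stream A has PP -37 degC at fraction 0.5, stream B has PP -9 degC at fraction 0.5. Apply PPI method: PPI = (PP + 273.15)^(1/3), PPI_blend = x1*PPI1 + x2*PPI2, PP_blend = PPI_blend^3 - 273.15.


PPI_1 = (-37 + 273.15)^(1/3) = 6.181056
PPI_2 = (-9 + 273.15)^(1/3) = 6.416283
PPI_blend = 0.5 * 6.181056 + 0.5 * 6.416283 = 6.298669
PP_blend = 6.298669^3 - 273.15 = 249.8886 - 273.15 = -23.26

-23.26 degC


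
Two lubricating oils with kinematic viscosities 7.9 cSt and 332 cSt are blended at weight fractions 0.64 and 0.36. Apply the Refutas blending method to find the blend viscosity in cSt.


Refutas method: VBN_i = 14.534*ln(ln(visc_i + 0.8)) + 10.975, blended linearly by mass fraction; since VBN is linear in VBI_i = ln(ln(visc_i + 0.8)) and the fractions sum to 1, blend VBI directly: visc = exp(exp(VBI_blend)) - 0.8
VBI_1 = ln(ln(7.9 + 0.8)) = 0.771645
VBI_2 = ln(ln(332 + 0.8)) = 1.75916
VBI_blend = 0.64 * 0.771645 + 0.36 * 1.75916 = 1.12715
visc_blend = exp(exp(1.12715)) - 0.8 = 21.11

21.11 cSt


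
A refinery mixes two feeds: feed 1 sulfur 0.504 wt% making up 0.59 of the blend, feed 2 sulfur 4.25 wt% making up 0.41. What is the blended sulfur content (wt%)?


Linear sulfur blending: S_blend = x1*S1 + x2*S2
Contribution 1: 0.59 * 0.504 = 0.29736 wt%
Contribution 2: 0.41 * 4.25 = 1.7425 wt%
S_blend = 0.29736 + 1.7425 = 2.03986

2.03986 wt%


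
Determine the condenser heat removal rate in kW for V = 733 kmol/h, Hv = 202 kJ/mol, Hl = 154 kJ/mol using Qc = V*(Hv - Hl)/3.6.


Qc = 733 * (202 - 154) / 3.6 = 733 * 48 / 3.6 = 9773

9773 kW


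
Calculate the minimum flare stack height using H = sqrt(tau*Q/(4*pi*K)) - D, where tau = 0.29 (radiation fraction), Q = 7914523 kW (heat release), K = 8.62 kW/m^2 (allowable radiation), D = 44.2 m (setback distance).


tau*Q/(4*pi*K) = 0.29 * 7914523 / (4 * pi * 8.62) = 21188.8
sqrt(21188.8) = 145.564
H = 145.564 - 44.2 = 101.4

101.4 m


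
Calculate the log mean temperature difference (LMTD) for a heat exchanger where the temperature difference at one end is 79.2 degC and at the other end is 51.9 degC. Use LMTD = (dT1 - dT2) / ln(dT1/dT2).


LMTD = (dT1 - dT2) / ln(dT1/dT2)
= (79.2 - 51.9) / ln(79.2 / 51.9) = 27.3 / 0.422658 = 64.59

64.59 degC


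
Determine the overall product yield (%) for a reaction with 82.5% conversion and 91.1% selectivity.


Overall yield = conversion (%) * selectivity (%) / 100
Conversion = 82.5%, Selectivity = 91.1%
Y = 82.5 * 91.1 / 100
= 75.1575 %

75.1575 %


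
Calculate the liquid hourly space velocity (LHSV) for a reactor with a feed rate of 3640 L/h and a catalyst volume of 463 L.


LHSV = volumetric feed rate / catalyst volume
= 3640 L/h / 463 L
= 7.862 h^-1

7.862 h^-1


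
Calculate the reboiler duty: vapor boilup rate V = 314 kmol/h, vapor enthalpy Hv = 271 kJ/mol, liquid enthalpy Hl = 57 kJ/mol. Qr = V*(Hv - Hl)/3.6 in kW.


Qr = 314 * (271 - 57) / 3.6 = 314 * 214 / 3.6 = 18670

18670 kW


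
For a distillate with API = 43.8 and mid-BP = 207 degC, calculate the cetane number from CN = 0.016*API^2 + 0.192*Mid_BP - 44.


CN = 0.016 * 43.8^2 + 0.192 * 207 - 44
CN = 30.69504 + 39.744 - 44 = 26.43904

26.43904


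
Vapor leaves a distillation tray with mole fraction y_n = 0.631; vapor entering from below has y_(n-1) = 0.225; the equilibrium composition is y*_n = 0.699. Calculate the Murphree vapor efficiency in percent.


Murphree vapor efficiency: EMV = (y_n - y_(n-1)) / (y*_n - y_(n-1)) * 100
EMV = (0.631 - 0.225) / (0.699 - 0.225) * 100 = 0.406 / 0.474 * 100 = 85.65

85.65 %


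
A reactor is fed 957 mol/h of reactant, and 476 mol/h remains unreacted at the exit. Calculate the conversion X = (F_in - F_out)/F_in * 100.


X = (F_in - F_out) / F_in * 100
Moles reacted = 957 - 476 = 481
X = 481 / 957 * 100
= 0.5026 * 100
= 50.26 %

50.26 %


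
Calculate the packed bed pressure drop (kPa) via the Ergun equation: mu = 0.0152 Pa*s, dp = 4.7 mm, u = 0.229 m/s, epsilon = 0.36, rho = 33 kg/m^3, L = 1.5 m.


dp = 4.7 mm = 0.0047 m
Viscous term = 150*0.0152*0.229*(1-0.36)^2 / (0.0047^2*0.36^3) = 207504
Inertial term = 1.75*33*0.229^2*(1-0.36) / (0.0047*0.36^3) = 8838.89
dP/L = 207504 + 8838.89 = 216343 Pa/m
dP = 216343 * 1.5 / 1000 = 324.5 kPa

324.5 kPa


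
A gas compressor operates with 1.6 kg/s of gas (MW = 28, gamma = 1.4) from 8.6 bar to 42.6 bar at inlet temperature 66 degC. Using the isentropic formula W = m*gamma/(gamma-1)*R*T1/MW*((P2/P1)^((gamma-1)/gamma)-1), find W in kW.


Isentropic work: W = m*(gamma/(gamma-1))*(R*T1/MW)*((P2/P1)^((gamma-1)/gamma) - 1)
T1 = 66 + 273.15 = 339.15 K
Pressure ratio = 42.6 / 8.6 = 4.95349
Exponent = (1.4 - 1)/1.4 = 0.285714
(P2/P1)^exp - 1 = 4.95349^0.285714 - 1 = 0.579595
W = 1.6 * 1.4 / 0.4 * 8.314 * 339.15 / 28 * 0.579595 = 326.9

326.9 kW


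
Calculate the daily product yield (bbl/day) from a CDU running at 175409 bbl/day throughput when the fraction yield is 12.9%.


Crude throughput = 175409 bbl/day
Fraction yield = 12.9%
yield = throughput * fraction / 100
yield = 175409 * 12.9 / 100 = 22627.761

22627.761 bbl/day


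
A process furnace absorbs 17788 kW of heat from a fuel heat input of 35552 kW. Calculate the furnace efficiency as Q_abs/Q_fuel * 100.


Furnace efficiency = Q_absorbed / Q_fuel * 100
= 17788 / 35552 * 100 = 50.03

50.03 %


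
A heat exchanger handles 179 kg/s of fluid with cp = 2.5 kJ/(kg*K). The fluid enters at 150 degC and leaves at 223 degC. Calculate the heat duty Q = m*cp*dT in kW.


Q = m_dot * cp * delta_T
delta_T = 223 - 150 = 73 K
Q = 179 * 2.5 * 73
= 447.5 * 73
= 32667.5 kW

32667.5 kW


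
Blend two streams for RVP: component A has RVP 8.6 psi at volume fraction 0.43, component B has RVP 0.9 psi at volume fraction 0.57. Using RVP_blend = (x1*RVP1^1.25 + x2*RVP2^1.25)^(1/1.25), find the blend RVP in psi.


Chevron index: RVP_blend = (sum xi*RVPi^1.25)^(1/1.25)
RVP^1.25 terms: 0.43 * 8.6^1.25 + 0.57 * 0.9^1.25 = 6.8324
RVP_blend = 6.8324^(1/1.25) = 4.652

4.652 psi


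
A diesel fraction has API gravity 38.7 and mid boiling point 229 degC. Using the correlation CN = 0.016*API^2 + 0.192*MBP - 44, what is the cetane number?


CN = 0.016 * 38.7^2 + 0.192 * 229 - 44
CN = 23.96304 + 43.968 - 44 = 23.93104

23.93104


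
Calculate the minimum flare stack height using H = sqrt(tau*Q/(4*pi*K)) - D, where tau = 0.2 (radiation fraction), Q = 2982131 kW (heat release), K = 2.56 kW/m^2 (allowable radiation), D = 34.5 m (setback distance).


tau*Q/(4*pi*K) = 0.2 * 2982131 / (4 * pi * 2.56) = 18539.9
sqrt(18539.9) = 136.161
H = 136.161 - 34.5 = 101.7

101.7 m


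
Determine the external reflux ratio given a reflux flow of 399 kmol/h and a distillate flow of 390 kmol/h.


Reflux ratio definition: R = L / D (liquid returned / distillate withdrawn)
L = 399 kmol/h, D = 390 kmol/h
R = 399 / 390 = 1.023

1.023


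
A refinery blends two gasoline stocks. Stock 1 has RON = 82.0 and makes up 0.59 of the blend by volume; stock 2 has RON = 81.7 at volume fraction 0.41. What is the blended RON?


Linear blending: RON_blend = sum(vi * RONi)
Contribution 1: 0.59 * 82.0 = 48.38
Contribution 2: 0.41 * 81.7 = 33.497
RON_blend = 48.38 + 33.497 = 81.877

81.877


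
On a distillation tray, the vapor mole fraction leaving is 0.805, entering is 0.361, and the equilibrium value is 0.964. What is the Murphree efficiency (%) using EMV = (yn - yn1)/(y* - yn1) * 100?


Murphree vapor efficiency: EMV = (y_n - y_(n-1)) / (y*_n - y_(n-1)) * 100
EMV = (0.805 - 0.361) / (0.964 - 0.361) * 100 = 0.444 / 0.603 * 100 = 73.63

73.63 %
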